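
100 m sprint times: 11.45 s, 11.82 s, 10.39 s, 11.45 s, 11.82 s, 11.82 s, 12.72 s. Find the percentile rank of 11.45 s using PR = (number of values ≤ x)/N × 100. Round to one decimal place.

42.9

N = 7.
Strictly below 11.45: 1. Equal to 11.45: 2.
PR = 3/7 × 100 = 42.9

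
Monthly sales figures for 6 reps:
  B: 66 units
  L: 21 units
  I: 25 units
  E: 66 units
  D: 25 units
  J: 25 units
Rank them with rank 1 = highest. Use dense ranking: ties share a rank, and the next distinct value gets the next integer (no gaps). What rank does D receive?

Sorted (descending): 66, 66, 25, 25, 25, 21
The 2 values of 66 share dense rank 1.
The 3 values of 25 share dense rank 2.
Remaining distinct values take the next consecutive integers.
D has value 25 units → rank 2.

2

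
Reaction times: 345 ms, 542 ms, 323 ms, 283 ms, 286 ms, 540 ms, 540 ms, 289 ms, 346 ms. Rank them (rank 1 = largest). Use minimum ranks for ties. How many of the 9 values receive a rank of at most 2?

3

Sorted (descending): 542, 540, 540, 346, 345, 323, 289, 286, 283
The 2 values of 540 occupy positions 2–3 → each gets rank 2.
Ranks ≤ 2: {1, 2, 2} → 3 values.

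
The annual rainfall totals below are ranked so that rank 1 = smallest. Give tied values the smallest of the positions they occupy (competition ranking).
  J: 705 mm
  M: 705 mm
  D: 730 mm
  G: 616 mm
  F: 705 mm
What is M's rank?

Sorted (ascending): 616, 705, 705, 705, 730
The 3 values of 705 occupy positions 2–4 → each gets rank 2.
M has value 705 mm → rank 2.

2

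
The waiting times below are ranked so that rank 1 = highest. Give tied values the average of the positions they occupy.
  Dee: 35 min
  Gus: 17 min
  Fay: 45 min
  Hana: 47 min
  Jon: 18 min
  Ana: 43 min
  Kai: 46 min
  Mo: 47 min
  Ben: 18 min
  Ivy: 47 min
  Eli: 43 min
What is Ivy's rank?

Sorted (descending): 47, 47, 47, 46, 45, 43, 43, 35, 18, 18, 17
The 3 values of 47 occupy positions 1–3 → average rank 2.
The 2 values of 43 occupy positions 6–7 → average rank (6+7)/2 = 6.5.
The 2 values of 18 occupy positions 9–10 → average rank (9+10)/2 = 9.5.
Ivy has value 47 min → rank 2.

2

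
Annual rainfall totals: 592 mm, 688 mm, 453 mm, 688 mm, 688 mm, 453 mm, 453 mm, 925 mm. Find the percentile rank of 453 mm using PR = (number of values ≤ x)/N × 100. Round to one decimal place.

37.5

N = 8.
Strictly below 453: 0. Equal to 453: 3.
PR = 3/8 × 100 = 37.5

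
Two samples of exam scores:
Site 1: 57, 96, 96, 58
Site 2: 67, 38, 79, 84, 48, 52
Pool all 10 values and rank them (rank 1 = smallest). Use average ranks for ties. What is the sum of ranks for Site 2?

Sorted (ascending): 38, 48, 52, 57, 58, 67, 79, 84, 96, 96
The 2 values of 96 occupy positions 9–10 → average rank (9+10)/2 = 9.5.
Site 2 values → pooled ranks: 67→6, 38→1, 79→7, 84→8, 48→2, 52→3
Rank sum = 6 + 1 + 7 + 8 + 2 + 3 = 27

27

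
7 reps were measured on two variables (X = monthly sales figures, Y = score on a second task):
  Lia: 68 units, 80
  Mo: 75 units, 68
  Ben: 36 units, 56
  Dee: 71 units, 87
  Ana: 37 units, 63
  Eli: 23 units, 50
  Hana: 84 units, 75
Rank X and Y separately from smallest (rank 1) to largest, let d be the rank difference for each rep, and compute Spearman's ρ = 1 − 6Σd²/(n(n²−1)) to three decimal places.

0.714

Ranks of variable 1: 4, 6, 2, 5, 3, 1, 7
Ranks of variable 2: 6, 4, 2, 7, 3, 1, 5
d = r₁ − r₂: -2, 2, 0, -2, 0, 0, 2
d²: 4, 4, 0, 4, 0, 0, 4; Σd² = 16
ρ = 1 − 6·16/(7·48) = 1 − 96/336 = 0.714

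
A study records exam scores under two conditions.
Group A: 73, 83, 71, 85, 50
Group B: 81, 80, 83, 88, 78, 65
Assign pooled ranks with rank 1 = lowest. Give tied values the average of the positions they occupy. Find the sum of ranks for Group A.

Sorted (ascending): 50, 65, 71, 73, 78, 80, 81, 83, 83, 85, 88
The 2 values of 83 occupy positions 8–9 → average rank (8+9)/2 = 8.5.
Group A values → pooled ranks: 73→4, 83→8.5, 71→3, 85→10, 50→1
Rank sum = 4 + 8.5 + 3 + 10 + 1 = 26.5

26.5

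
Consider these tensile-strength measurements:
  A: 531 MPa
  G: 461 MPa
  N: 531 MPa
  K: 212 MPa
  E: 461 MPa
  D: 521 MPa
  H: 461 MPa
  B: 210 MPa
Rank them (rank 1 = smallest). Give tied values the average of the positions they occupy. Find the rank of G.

4

Sorted (ascending): 210, 212, 461, 461, 461, 521, 531, 531
The 3 values of 461 occupy positions 3–5 → average rank 4.
The 2 values of 531 occupy positions 7–8 → average rank (7+8)/2 = 7.5.
G has value 461 MPa → rank 4.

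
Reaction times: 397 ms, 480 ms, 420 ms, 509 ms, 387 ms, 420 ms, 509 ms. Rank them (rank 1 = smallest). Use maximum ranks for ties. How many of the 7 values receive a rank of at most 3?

Sorted (ascending): 387, 397, 420, 420, 480, 509, 509
The 2 values of 420 occupy positions 3–4 → each gets rank 4.
The 2 values of 509 occupy positions 6–7 → each gets rank 7.
Ranks ≤ 3: {1, 2} → 2 values.

2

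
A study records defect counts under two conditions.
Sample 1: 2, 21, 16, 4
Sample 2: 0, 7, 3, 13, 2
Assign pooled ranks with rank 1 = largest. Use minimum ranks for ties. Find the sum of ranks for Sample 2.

Sorted (descending): 21, 16, 13, 7, 4, 3, 2, 2, 0
The 2 values of 2 occupy positions 7–8 → each gets rank 7.
Sample 2 values → pooled ranks: 0→9, 7→4, 3→6, 13→3, 2→7
Rank sum = 9 + 4 + 6 + 3 + 7 = 29

29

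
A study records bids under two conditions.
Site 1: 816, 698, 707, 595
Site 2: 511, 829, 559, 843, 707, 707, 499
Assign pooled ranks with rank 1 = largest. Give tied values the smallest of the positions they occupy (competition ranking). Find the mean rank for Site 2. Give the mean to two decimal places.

5.86

Sorted (descending): 843, 829, 816, 707, 707, 707, 698, 595, 559, 511, 499
The 3 values of 707 occupy positions 4–6 → each gets rank 4.
Site 2 values → pooled ranks: 511→10, 829→2, 559→9, 843→1, 707→4, 707→4, 499→11
Mean rank = (10 + 2 + 9 + 1 + 4 + 4 + 11) / 7 = 5.86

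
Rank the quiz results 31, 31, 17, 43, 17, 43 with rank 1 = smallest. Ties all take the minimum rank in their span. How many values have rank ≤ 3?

Sorted (ascending): 17, 17, 31, 31, 43, 43
The 2 values of 17 occupy positions 1–2 → each gets rank 1.
The 2 values of 31 occupy positions 3–4 → each gets rank 3.
The 2 values of 43 occupy positions 5–6 → each gets rank 5.
Ranks ≤ 3: {1, 1, 3, 3} → 4 values.

4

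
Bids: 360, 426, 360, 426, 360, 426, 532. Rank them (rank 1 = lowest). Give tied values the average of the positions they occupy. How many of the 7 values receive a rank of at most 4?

3

Sorted (ascending): 360, 360, 360, 426, 426, 426, 532
The 3 values of 360 occupy positions 1–3 → average rank 2.
The 3 values of 426 occupy positions 4–6 → average rank 5.
Ranks ≤ 4: {2, 2, 2} → 3 values.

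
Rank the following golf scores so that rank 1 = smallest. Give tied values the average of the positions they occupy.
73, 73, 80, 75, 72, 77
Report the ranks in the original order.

Sorted (ascending): 72, 73, 73, 75, 77, 80
The 2 values of 73 occupy positions 2–3 → average rank (2+3)/2 = 2.5.

2.5, 2.5, 6, 4, 1, 5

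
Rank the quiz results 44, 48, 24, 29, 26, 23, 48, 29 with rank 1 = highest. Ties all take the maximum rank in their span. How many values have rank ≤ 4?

3

Sorted (descending): 48, 48, 44, 29, 29, 26, 24, 23
The 2 values of 48 occupy positions 1–2 → each gets rank 2.
The 2 values of 29 occupy positions 4–5 → each gets rank 5.
Ranks ≤ 4: {2, 2, 3} → 3 values.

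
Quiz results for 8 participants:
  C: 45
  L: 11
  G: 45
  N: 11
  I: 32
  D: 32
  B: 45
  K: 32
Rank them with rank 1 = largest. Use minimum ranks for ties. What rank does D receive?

Sorted (descending): 45, 45, 45, 32, 32, 32, 11, 11
The 3 values of 45 occupy positions 1–3 → each gets rank 1.
The 3 values of 32 occupy positions 4–6 → each gets rank 4.
The 2 values of 11 occupy positions 7–8 → each gets rank 7.
D has value 32 → rank 4.

4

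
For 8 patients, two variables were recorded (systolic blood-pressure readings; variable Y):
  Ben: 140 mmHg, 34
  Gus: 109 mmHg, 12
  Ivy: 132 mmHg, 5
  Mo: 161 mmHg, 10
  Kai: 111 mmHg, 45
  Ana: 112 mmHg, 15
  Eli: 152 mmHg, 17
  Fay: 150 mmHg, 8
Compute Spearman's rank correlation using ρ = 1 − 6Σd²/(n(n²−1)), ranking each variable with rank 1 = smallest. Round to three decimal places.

Ranks of variable 1: 5, 1, 4, 8, 2, 3, 7, 6
Ranks of variable 2: 7, 4, 1, 3, 8, 5, 6, 2
d = r₁ − r₂: -2, -3, 3, 5, -6, -2, 1, 4
d²: 4, 9, 9, 25, 36, 4, 1, 16; Σd² = 104
ρ = 1 − 6·104/(8·63) = 1 − 624/504 = -0.238

-0.238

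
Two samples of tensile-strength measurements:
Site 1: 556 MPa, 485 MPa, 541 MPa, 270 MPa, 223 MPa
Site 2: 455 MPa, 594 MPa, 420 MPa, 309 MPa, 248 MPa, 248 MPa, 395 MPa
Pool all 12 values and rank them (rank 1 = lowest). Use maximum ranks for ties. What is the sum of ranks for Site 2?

Sorted (ascending): 223, 248, 248, 270, 309, 395, 420, 455, 485, 541, 556, 594
The 2 values of 248 occupy positions 2–3 → each gets rank 3.
Site 2 values → pooled ranks: 455→8, 594→12, 420→7, 309→5, 248→3, 248→3, 395→6
Rank sum = 8 + 12 + 7 + 5 + 3 + 3 + 6 = 44

44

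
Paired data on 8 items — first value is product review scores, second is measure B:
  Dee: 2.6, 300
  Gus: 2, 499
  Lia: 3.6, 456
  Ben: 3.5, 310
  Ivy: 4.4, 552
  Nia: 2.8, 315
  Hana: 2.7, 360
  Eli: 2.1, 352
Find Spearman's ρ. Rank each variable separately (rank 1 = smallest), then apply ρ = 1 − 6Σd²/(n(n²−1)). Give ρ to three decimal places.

0.214

Ranks of variable 1: 3, 1, 7, 6, 8, 5, 4, 2
Ranks of variable 2: 1, 7, 6, 2, 8, 3, 5, 4
d = r₁ − r₂: 2, -6, 1, 4, 0, 2, -1, -2
d²: 4, 36, 1, 16, 0, 4, 1, 4; Σd² = 66
ρ = 1 − 6·66/(8·63) = 1 − 396/504 = 0.214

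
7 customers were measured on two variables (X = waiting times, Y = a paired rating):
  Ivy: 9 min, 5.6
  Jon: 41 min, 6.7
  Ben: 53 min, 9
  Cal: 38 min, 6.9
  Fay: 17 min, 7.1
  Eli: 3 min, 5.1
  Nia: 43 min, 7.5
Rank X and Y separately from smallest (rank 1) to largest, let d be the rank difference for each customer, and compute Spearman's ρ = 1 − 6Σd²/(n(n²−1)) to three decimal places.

Ranks of variable 1: 2, 5, 7, 4, 3, 1, 6
Ranks of variable 2: 2, 3, 7, 4, 5, 1, 6
d = r₁ − r₂: 0, 2, 0, 0, -2, 0, 0
d²: 0, 4, 0, 0, 4, 0, 0; Σd² = 8
ρ = 1 − 6·8/(7·48) = 1 − 48/336 = 0.857

0.857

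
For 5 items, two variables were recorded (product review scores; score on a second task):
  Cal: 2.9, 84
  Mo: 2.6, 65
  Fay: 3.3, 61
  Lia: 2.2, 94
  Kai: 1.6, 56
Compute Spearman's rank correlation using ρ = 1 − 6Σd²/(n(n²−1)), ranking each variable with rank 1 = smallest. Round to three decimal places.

Ranks of variable 1: 4, 3, 5, 2, 1
Ranks of variable 2: 4, 3, 2, 5, 1
d = r₁ − r₂: 0, 0, 3, -3, 0
d²: 0, 0, 9, 9, 0; Σd² = 18
ρ = 1 − 6·18/(5·24) = 1 − 108/120 = 0.100

0.100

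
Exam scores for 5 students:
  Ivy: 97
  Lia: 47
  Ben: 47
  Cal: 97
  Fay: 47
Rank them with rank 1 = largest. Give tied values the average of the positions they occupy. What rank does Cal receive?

Sorted (descending): 97, 97, 47, 47, 47
The 2 values of 97 occupy positions 1–2 → average rank (1+2)/2 = 1.5.
The 3 values of 47 occupy positions 3–5 → average rank 4.
Cal has value 97 → rank 1.5.

1.5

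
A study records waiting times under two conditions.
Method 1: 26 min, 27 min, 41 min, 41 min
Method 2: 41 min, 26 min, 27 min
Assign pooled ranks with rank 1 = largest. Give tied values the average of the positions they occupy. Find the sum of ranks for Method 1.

15

Sorted (descending): 41, 41, 41, 27, 27, 26, 26
The 3 values of 41 occupy positions 1–3 → average rank 2.
The 2 values of 27 occupy positions 4–5 → average rank (4+5)/2 = 4.5.
The 2 values of 26 occupy positions 6–7 → average rank (6+7)/2 = 6.5.
Method 1 values → pooled ranks: 26→6.5, 27→4.5, 41→2, 41→2
Rank sum = 6.5 + 4.5 + 2 + 2 = 15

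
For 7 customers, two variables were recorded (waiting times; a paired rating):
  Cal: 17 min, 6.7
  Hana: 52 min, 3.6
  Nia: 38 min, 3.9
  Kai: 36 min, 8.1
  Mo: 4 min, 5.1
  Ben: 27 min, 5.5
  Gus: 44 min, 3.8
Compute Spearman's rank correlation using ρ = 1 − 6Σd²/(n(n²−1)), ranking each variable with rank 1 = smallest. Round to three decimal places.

Ranks of variable 1: 2, 7, 5, 4, 1, 3, 6
Ranks of variable 2: 6, 1, 3, 7, 4, 5, 2
d = r₁ − r₂: -4, 6, 2, -3, -3, -2, 4
d²: 16, 36, 4, 9, 9, 4, 16; Σd² = 94
ρ = 1 − 6·94/(7·48) = 1 − 564/336 = -0.679

-0.679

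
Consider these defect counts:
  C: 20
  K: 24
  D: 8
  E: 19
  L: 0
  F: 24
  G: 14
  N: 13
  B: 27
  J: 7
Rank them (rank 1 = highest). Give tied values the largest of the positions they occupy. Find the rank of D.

Sorted (descending): 27, 24, 24, 20, 19, 14, 13, 8, 7, 0
The 2 values of 24 occupy positions 2–3 → each gets rank 3.
D has value 8 → rank 8.

8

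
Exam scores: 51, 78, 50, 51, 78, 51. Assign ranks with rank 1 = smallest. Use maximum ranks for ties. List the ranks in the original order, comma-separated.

4, 6, 1, 4, 6, 4

Sorted (ascending): 50, 51, 51, 51, 78, 78
The 3 values of 51 occupy positions 2–4 → each gets rank 4.
The 2 values of 78 occupy positions 5–6 → each gets rank 6.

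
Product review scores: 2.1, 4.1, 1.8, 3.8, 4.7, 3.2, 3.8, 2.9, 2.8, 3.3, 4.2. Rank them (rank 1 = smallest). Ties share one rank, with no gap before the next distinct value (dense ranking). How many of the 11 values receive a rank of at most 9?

10

Sorted (ascending): 1.8, 2.1, 2.8, 2.9, 3.2, 3.3, 3.8, 3.8, 4.1, 4.2, 4.7
The 2 values of 3.8 share dense rank 7.
Remaining distinct values take the next consecutive integers.
Ranks ≤ 9: {1, 2, 3, 4, 5, 6, 7, 7, 8, 9} → 10 values.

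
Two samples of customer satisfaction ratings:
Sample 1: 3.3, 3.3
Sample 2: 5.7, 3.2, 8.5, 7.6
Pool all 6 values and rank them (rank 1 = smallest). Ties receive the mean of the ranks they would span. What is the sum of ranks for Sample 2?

16

Sorted (ascending): 3.2, 3.3, 3.3, 5.7, 7.6, 8.5
The 2 values of 3.3 occupy positions 2–3 → average rank (2+3)/2 = 2.5.
Sample 2 values → pooled ranks: 5.7→4, 3.2→1, 8.5→6, 7.6→5
Rank sum = 4 + 1 + 6 + 5 = 16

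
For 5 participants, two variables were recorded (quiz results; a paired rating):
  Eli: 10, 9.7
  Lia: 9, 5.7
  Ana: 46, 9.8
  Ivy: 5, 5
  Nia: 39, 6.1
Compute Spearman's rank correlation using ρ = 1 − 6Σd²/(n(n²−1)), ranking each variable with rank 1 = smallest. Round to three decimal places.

0.900

Ranks of variable 1: 3, 2, 5, 1, 4
Ranks of variable 2: 4, 2, 5, 1, 3
d = r₁ − r₂: -1, 0, 0, 0, 1
d²: 1, 0, 0, 0, 1; Σd² = 2
ρ = 1 − 6·2/(5·24) = 1 − 12/120 = 0.900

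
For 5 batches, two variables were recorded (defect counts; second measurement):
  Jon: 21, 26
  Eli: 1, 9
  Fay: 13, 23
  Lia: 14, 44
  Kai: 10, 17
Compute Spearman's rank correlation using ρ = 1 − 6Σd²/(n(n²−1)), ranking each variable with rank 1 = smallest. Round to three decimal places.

Ranks of variable 1: 5, 1, 3, 4, 2
Ranks of variable 2: 4, 1, 3, 5, 2
d = r₁ − r₂: 1, 0, 0, -1, 0
d²: 1, 0, 0, 1, 0; Σd² = 2
ρ = 1 − 6·2/(5·24) = 1 − 12/120 = 0.900

0.900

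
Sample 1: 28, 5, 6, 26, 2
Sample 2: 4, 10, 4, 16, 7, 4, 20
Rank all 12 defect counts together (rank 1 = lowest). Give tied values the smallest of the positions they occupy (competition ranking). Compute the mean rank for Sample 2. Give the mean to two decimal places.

Sorted (ascending): 2, 4, 4, 4, 5, 6, 7, 10, 16, 20, 26, 28
The 3 values of 4 occupy positions 2–4 → each gets rank 2.
Sample 2 values → pooled ranks: 4→2, 10→8, 4→2, 16→9, 7→7, 4→2, 20→10
Mean rank = (2 + 8 + 2 + 9 + 7 + 2 + 10) / 7 = 5.71

5.71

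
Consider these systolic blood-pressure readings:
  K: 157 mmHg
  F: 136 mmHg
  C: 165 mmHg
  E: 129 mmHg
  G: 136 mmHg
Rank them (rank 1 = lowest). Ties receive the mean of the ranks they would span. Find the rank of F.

2.5

Sorted (ascending): 129, 136, 136, 157, 165
The 2 values of 136 occupy positions 2–3 → average rank (2+3)/2 = 2.5.
F has value 136 mmHg → rank 2.5.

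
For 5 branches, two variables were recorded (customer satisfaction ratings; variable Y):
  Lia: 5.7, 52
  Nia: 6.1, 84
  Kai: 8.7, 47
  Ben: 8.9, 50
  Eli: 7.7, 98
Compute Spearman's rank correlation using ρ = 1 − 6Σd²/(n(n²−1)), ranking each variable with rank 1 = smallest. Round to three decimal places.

-0.500

Ranks of variable 1: 1, 2, 4, 5, 3
Ranks of variable 2: 3, 4, 1, 2, 5
d = r₁ − r₂: -2, -2, 3, 3, -2
d²: 4, 4, 9, 9, 4; Σd² = 30
ρ = 1 − 6·30/(5·24) = 1 − 180/120 = -0.500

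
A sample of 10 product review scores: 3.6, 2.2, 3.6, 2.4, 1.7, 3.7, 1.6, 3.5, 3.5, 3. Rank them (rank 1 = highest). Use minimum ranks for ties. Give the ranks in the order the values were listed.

Sorted (descending): 3.7, 3.6, 3.6, 3.5, 3.5, 3, 2.4, 2.2, 1.7, 1.6
The 2 values of 3.6 occupy positions 2–3 → each gets rank 2.
The 2 values of 3.5 occupy positions 4–5 → each gets rank 4.

2, 8, 2, 7, 9, 1, 10, 4, 4, 6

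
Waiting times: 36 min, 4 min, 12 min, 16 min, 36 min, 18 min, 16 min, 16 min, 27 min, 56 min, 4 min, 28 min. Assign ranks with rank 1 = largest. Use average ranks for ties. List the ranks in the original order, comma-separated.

Sorted (descending): 56, 36, 36, 28, 27, 18, 16, 16, 16, 12, 4, 4
The 2 values of 36 occupy positions 2–3 → average rank (2+3)/2 = 2.5.
The 3 values of 16 occupy positions 7–9 → average rank 8.
The 2 values of 4 occupy positions 11–12 → average rank (11+12)/2 = 11.5.

2.5, 11.5, 10, 8, 2.5, 6, 8, 8, 5, 1, 11.5, 4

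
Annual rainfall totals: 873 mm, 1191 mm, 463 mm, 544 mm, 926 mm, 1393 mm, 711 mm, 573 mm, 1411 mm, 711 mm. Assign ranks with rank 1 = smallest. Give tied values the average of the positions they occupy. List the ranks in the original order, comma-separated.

6, 8, 1, 2, 7, 9, 4.5, 3, 10, 4.5

Sorted (ascending): 463, 544, 573, 711, 711, 873, 926, 1191, 1393, 1411
The 2 values of 711 occupy positions 4–5 → average rank (4+5)/2 = 4.5.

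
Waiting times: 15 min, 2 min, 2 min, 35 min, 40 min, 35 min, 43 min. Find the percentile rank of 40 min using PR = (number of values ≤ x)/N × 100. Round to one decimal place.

85.7

N = 7.
Strictly below 40: 5. Equal to 40: 1.
PR = 6/7 × 100 = 85.7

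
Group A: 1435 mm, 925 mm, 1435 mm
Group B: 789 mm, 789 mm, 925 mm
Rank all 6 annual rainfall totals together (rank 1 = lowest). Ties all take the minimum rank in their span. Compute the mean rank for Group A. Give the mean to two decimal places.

4.33

Sorted (ascending): 789, 789, 925, 925, 1435, 1435
The 2 values of 789 occupy positions 1–2 → each gets rank 1.
The 2 values of 925 occupy positions 3–4 → each gets rank 3.
The 2 values of 1435 occupy positions 5–6 → each gets rank 5.
Group A values → pooled ranks: 1435→5, 925→3, 1435→5
Mean rank = (5 + 3 + 5) / 3 = 4.33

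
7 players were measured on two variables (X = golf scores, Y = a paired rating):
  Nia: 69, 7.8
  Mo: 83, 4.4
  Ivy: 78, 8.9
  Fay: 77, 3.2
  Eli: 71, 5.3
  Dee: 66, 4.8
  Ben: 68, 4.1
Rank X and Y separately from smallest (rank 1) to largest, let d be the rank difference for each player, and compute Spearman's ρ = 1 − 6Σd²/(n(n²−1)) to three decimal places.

Ranks of variable 1: 3, 7, 6, 5, 4, 1, 2
Ranks of variable 2: 6, 3, 7, 1, 5, 4, 2
d = r₁ − r₂: -3, 4, -1, 4, -1, -3, 0
d²: 9, 16, 1, 16, 1, 9, 0; Σd² = 52
ρ = 1 − 6·52/(7·48) = 1 − 312/336 = 0.071

0.071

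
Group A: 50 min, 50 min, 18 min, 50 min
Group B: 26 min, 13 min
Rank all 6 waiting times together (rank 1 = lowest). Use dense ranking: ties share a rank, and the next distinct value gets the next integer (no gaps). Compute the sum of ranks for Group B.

4

Sorted (ascending): 13, 18, 26, 50, 50, 50
The 3 values of 50 share dense rank 4.
Remaining distinct values take the next consecutive integers.
Group B values → pooled ranks: 26→3, 13→1
Rank sum = 3 + 1 = 4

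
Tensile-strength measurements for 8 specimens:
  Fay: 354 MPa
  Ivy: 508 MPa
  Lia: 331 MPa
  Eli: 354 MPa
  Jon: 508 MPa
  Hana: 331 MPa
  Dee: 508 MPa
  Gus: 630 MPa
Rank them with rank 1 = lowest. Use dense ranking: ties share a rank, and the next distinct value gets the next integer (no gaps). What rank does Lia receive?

Sorted (ascending): 331, 331, 354, 354, 508, 508, 508, 630
The 2 values of 331 share dense rank 1.
The 2 values of 354 share dense rank 2.
The 3 values of 508 share dense rank 3.
Remaining distinct values take the next consecutive integers.
Lia has value 331 MPa → rank 1.

1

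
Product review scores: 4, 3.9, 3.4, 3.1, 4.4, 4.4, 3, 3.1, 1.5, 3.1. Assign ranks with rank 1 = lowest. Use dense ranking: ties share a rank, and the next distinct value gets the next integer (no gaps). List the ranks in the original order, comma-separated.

6, 5, 4, 3, 7, 7, 2, 3, 1, 3

Sorted (ascending): 1.5, 3, 3.1, 3.1, 3.1, 3.4, 3.9, 4, 4.4, 4.4
The 3 values of 3.1 share dense rank 3.
The 2 values of 4.4 share dense rank 7.
Remaining distinct values take the next consecutive integers.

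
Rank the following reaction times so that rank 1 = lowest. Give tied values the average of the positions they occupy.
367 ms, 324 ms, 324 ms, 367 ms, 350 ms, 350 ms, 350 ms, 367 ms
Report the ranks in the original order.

7, 1.5, 1.5, 7, 4, 4, 4, 7

Sorted (ascending): 324, 324, 350, 350, 350, 367, 367, 367
The 2 values of 324 occupy positions 1–2 → average rank (1+2)/2 = 1.5.
The 3 values of 350 occupy positions 3–5 → average rank 4.
The 3 values of 367 occupy positions 6–8 → average rank 7.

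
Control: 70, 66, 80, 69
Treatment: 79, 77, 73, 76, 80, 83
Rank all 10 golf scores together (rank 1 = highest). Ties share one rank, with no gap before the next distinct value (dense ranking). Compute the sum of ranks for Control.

26

Sorted (descending): 83, 80, 80, 79, 77, 76, 73, 70, 69, 66
The 2 values of 80 share dense rank 2.
Remaining distinct values take the next consecutive integers.
Control values → pooled ranks: 70→7, 66→9, 80→2, 69→8
Rank sum = 7 + 9 + 2 + 8 = 26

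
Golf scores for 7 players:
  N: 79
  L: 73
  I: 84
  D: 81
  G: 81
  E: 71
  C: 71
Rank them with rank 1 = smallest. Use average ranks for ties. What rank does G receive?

Sorted (ascending): 71, 71, 73, 79, 81, 81, 84
The 2 values of 71 occupy positions 1–2 → average rank (1+2)/2 = 1.5.
The 2 values of 81 occupy positions 5–6 → average rank (5+6)/2 = 5.5.
G has value 81 → rank 5.5.

5.5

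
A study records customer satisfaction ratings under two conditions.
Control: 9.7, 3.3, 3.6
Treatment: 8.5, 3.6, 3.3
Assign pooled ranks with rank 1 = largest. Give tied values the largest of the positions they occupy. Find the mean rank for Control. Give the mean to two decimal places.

3.67

Sorted (descending): 9.7, 8.5, 3.6, 3.6, 3.3, 3.3
The 2 values of 3.6 occupy positions 3–4 → each gets rank 4.
The 2 values of 3.3 occupy positions 5–6 → each gets rank 6.
Control values → pooled ranks: 9.7→1, 3.3→6, 3.6→4
Mean rank = (1 + 6 + 4) / 3 = 3.67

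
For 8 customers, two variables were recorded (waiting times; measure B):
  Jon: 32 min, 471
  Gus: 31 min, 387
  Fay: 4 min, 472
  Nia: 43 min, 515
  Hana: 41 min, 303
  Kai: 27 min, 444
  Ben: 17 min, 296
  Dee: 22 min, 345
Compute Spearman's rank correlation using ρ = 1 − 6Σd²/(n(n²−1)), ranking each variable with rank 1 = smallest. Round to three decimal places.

Ranks of variable 1: 6, 5, 1, 8, 7, 4, 2, 3
Ranks of variable 2: 6, 4, 7, 8, 2, 5, 1, 3
d = r₁ − r₂: 0, 1, -6, 0, 5, -1, 1, 0
d²: 0, 1, 36, 0, 25, 1, 1, 0; Σd² = 64
ρ = 1 − 6·64/(8·63) = 1 − 384/504 = 0.238

0.238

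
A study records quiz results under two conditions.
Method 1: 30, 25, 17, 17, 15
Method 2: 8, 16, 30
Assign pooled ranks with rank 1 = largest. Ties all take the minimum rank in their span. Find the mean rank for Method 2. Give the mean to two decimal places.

5.00

Sorted (descending): 30, 30, 25, 17, 17, 16, 15, 8
The 2 values of 30 occupy positions 1–2 → each gets rank 1.
The 2 values of 17 occupy positions 4–5 → each gets rank 4.
Method 2 values → pooled ranks: 8→8, 16→6, 30→1
Mean rank = (8 + 6 + 1) / 3 = 5.00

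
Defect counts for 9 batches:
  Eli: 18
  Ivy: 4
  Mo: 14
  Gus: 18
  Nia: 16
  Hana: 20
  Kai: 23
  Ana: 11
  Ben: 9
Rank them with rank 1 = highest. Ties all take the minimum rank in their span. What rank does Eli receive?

3

Sorted (descending): 23, 20, 18, 18, 16, 14, 11, 9, 4
The 2 values of 18 occupy positions 3–4 → each gets rank 3.
Eli has value 18 → rank 3.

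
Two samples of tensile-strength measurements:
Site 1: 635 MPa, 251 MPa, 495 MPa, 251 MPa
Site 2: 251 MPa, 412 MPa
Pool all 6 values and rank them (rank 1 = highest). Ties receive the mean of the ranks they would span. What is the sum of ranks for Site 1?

13

Sorted (descending): 635, 495, 412, 251, 251, 251
The 3 values of 251 occupy positions 4–6 → average rank 5.
Site 1 values → pooled ranks: 635→1, 251→5, 495→2, 251→5
Rank sum = 1 + 5 + 2 + 5 = 13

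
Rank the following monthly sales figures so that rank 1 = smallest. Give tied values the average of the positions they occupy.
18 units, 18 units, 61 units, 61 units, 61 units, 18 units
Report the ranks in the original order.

2, 2, 5, 5, 5, 2

Sorted (ascending): 18, 18, 18, 61, 61, 61
The 3 values of 18 occupy positions 1–3 → average rank 2.
The 3 values of 61 occupy positions 4–6 → average rank 5.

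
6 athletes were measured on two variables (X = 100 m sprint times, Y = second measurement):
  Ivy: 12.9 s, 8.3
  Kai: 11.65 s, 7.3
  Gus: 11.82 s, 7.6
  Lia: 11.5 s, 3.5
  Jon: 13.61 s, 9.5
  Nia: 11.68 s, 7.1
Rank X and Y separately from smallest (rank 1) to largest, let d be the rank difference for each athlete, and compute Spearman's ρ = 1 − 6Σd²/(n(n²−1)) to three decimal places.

0.943

Ranks of variable 1: 5, 2, 4, 1, 6, 3
Ranks of variable 2: 5, 3, 4, 1, 6, 2
d = r₁ − r₂: 0, -1, 0, 0, 0, 1
d²: 0, 1, 0, 0, 0, 1; Σd² = 2
ρ = 1 − 6·2/(6·35) = 1 − 12/210 = 0.943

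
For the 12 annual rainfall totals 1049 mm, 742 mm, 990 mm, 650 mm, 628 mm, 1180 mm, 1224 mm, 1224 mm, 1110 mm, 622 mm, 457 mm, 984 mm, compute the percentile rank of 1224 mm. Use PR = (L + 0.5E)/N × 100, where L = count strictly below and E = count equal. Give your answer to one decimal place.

91.7

N = 12.
Strictly below 1224: 10. Equal to 1224: 2.
PR = (10 + 0.5·2)/12 × 100 = 91.7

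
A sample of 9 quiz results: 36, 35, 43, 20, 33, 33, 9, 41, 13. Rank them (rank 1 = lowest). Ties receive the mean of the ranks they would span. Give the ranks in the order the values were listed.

7, 6, 9, 3, 4.5, 4.5, 1, 8, 2

Sorted (ascending): 9, 13, 20, 33, 33, 35, 36, 41, 43
The 2 values of 33 occupy positions 4–5 → average rank (4+5)/2 = 4.5.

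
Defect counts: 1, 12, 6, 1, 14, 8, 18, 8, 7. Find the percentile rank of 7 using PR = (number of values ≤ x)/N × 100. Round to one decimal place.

N = 9.
Strictly below 7: 3. Equal to 7: 1.
PR = 4/9 × 100 = 44.4

44.4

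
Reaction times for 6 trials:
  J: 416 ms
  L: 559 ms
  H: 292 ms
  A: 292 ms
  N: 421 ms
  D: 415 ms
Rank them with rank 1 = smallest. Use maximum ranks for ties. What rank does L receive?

6

Sorted (ascending): 292, 292, 415, 416, 421, 559
The 2 values of 292 occupy positions 1–2 → each gets rank 2.
L has value 559 ms → rank 6.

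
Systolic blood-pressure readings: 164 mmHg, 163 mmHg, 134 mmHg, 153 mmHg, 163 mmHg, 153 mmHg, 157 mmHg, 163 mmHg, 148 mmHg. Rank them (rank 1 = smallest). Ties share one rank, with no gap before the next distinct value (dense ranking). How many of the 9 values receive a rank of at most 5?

8

Sorted (ascending): 134, 148, 153, 153, 157, 163, 163, 163, 164
The 2 values of 153 share dense rank 3.
The 3 values of 163 share dense rank 5.
Remaining distinct values take the next consecutive integers.
Ranks ≤ 5: {1, 2, 3, 3, 4, 5, 5, 5} → 8 values.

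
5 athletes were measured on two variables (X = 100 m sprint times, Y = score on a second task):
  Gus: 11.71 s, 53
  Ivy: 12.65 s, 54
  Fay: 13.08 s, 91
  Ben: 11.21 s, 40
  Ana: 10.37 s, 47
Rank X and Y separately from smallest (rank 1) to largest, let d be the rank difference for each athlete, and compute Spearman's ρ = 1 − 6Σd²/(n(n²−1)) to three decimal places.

Ranks of variable 1: 3, 4, 5, 2, 1
Ranks of variable 2: 3, 4, 5, 1, 2
d = r₁ − r₂: 0, 0, 0, 1, -1
d²: 0, 0, 0, 1, 1; Σd² = 2
ρ = 1 − 6·2/(5·24) = 1 − 12/120 = 0.900

0.900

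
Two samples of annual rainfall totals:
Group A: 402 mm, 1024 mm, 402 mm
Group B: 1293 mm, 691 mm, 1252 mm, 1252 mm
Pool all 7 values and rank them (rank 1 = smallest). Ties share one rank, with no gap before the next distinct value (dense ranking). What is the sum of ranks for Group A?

Sorted (ascending): 402, 402, 691, 1024, 1252, 1252, 1293
The 2 values of 402 share dense rank 1.
The 2 values of 1252 share dense rank 4.
Remaining distinct values take the next consecutive integers.
Group A values → pooled ranks: 402→1, 1024→3, 402→1
Rank sum = 1 + 3 + 1 = 5

5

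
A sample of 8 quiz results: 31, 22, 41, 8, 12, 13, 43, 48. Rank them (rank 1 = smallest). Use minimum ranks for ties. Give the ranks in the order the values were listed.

Sorted (ascending): 8, 12, 13, 22, 31, 41, 43, 48
No ties — each value takes its position as its rank.

5, 4, 6, 1, 2, 3, 7, 8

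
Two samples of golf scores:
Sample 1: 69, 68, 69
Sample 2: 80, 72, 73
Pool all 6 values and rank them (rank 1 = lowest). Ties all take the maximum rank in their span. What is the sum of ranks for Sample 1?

7

Sorted (ascending): 68, 69, 69, 72, 73, 80
The 2 values of 69 occupy positions 2–3 → each gets rank 3.
Sample 1 values → pooled ranks: 69→3, 68→1, 69→3
Rank sum = 3 + 1 + 3 = 7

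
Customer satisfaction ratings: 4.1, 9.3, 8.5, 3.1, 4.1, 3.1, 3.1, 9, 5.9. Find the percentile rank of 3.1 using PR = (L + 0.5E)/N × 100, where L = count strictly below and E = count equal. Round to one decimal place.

16.7

N = 9.
Strictly below 3.1: 0. Equal to 3.1: 3.
PR = (0 + 0.5·3)/9 × 100 = 16.7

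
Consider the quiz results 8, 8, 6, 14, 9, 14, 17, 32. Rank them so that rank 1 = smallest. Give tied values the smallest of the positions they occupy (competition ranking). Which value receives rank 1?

Sorted (ascending): 6, 8, 8, 9, 14, 14, 17, 32
The 2 values of 8 occupy positions 2–3 → each gets rank 2.
The 2 values of 14 occupy positions 5–6 → each gets rank 5.
Rank 1 → value 6.

6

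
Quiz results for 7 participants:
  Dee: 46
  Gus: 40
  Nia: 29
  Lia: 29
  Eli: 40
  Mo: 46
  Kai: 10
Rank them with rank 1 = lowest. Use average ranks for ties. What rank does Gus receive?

4.5

Sorted (ascending): 10, 29, 29, 40, 40, 46, 46
The 2 values of 29 occupy positions 2–3 → average rank (2+3)/2 = 2.5.
The 2 values of 40 occupy positions 4–5 → average rank (4+5)/2 = 4.5.
The 2 values of 46 occupy positions 6–7 → average rank (6+7)/2 = 6.5.
Gus has value 40 → rank 4.5.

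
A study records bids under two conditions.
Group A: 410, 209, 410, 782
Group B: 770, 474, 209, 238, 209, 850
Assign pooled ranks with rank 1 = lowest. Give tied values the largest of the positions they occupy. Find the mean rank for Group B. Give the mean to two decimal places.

5.83

Sorted (ascending): 209, 209, 209, 238, 410, 410, 474, 770, 782, 850
The 3 values of 209 occupy positions 1–3 → each gets rank 3.
The 2 values of 410 occupy positions 5–6 → each gets rank 6.
Group B values → pooled ranks: 770→8, 474→7, 209→3, 238→4, 209→3, 850→10
Mean rank = (8 + 7 + 3 + 4 + 3 + 10) / 6 = 5.83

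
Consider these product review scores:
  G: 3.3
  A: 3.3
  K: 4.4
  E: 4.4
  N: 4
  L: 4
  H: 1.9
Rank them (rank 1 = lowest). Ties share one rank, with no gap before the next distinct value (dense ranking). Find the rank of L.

3

Sorted (ascending): 1.9, 3.3, 3.3, 4, 4, 4.4, 4.4
The 2 values of 3.3 share dense rank 2.
The 2 values of 4 share dense rank 3.
The 2 values of 4.4 share dense rank 4.
Remaining distinct values take the next consecutive integers.
L has value 4 → rank 3.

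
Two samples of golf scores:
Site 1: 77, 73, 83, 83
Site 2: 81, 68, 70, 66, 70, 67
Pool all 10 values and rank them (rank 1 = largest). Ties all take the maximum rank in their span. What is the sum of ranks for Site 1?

13

Sorted (descending): 83, 83, 81, 77, 73, 70, 70, 68, 67, 66
The 2 values of 83 occupy positions 1–2 → each gets rank 2.
The 2 values of 70 occupy positions 6–7 → each gets rank 7.
Site 1 values → pooled ranks: 77→4, 73→5, 83→2, 83→2
Rank sum = 4 + 5 + 2 + 2 = 13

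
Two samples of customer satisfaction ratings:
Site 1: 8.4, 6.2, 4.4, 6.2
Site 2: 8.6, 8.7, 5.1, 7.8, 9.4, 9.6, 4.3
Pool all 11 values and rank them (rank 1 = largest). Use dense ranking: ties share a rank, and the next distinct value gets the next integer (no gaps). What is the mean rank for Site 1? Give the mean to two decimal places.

Sorted (descending): 9.6, 9.4, 8.7, 8.6, 8.4, 7.8, 6.2, 6.2, 5.1, 4.4, 4.3
The 2 values of 6.2 share dense rank 7.
Remaining distinct values take the next consecutive integers.
Site 1 values → pooled ranks: 8.4→5, 6.2→7, 4.4→9, 6.2→7
Mean rank = (5 + 7 + 9 + 7) / 4 = 7.00

7.00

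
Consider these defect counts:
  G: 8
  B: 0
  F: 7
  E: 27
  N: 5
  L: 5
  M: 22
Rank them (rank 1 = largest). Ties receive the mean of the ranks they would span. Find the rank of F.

4

Sorted (descending): 27, 22, 8, 7, 5, 5, 0
The 2 values of 5 occupy positions 5–6 → average rank (5+6)/2 = 5.5.
F has value 7 → rank 4.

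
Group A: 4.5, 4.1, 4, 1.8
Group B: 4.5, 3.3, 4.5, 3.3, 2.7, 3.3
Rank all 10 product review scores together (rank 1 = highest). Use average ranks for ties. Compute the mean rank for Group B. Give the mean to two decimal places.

5.67

Sorted (descending): 4.5, 4.5, 4.5, 4.1, 4, 3.3, 3.3, 3.3, 2.7, 1.8
The 3 values of 4.5 occupy positions 1–3 → average rank 2.
The 3 values of 3.3 occupy positions 6–8 → average rank 7.
Group B values → pooled ranks: 4.5→2, 3.3→7, 4.5→2, 3.3→7, 2.7→9, 3.3→7
Mean rank = (2 + 7 + 2 + 7 + 9 + 7) / 6 = 5.67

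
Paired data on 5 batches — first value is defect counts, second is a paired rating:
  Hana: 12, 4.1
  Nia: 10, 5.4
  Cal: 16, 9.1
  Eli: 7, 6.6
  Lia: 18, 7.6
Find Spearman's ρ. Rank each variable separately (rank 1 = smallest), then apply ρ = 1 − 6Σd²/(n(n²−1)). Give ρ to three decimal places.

Ranks of variable 1: 3, 2, 4, 1, 5
Ranks of variable 2: 1, 2, 5, 3, 4
d = r₁ − r₂: 2, 0, -1, -2, 1
d²: 4, 0, 1, 4, 1; Σd² = 10
ρ = 1 − 6·10/(5·24) = 1 − 60/120 = 0.500

0.500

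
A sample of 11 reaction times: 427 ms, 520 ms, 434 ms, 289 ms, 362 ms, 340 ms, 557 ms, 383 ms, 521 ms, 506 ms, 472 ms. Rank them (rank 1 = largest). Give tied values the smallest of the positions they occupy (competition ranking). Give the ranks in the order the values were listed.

7, 3, 6, 11, 9, 10, 1, 8, 2, 4, 5

Sorted (descending): 557, 521, 520, 506, 472, 434, 427, 383, 362, 340, 289
No ties — each value takes its position as its rank.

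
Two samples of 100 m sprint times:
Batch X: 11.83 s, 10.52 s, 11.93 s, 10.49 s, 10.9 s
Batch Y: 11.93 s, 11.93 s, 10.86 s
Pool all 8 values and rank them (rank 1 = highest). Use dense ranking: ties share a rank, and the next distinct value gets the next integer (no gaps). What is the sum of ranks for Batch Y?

6

Sorted (descending): 11.93, 11.93, 11.93, 11.83, 10.9, 10.86, 10.52, 10.49
The 3 values of 11.93 share dense rank 1.
Remaining distinct values take the next consecutive integers.
Batch Y values → pooled ranks: 11.93→1, 11.93→1, 10.86→4
Rank sum = 1 + 1 + 4 = 6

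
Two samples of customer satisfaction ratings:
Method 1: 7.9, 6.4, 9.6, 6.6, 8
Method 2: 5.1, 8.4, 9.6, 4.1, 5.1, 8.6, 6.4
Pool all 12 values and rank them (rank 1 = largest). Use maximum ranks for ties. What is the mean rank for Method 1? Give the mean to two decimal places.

5.80

Sorted (descending): 9.6, 9.6, 8.6, 8.4, 8, 7.9, 6.6, 6.4, 6.4, 5.1, 5.1, 4.1
The 2 values of 9.6 occupy positions 1–2 → each gets rank 2.
The 2 values of 6.4 occupy positions 8–9 → each gets rank 9.
The 2 values of 5.1 occupy positions 10–11 → each gets rank 11.
Method 1 values → pooled ranks: 7.9→6, 6.4→9, 9.6→2, 6.6→7, 8→5
Mean rank = (6 + 9 + 2 + 7 + 5) / 5 = 5.80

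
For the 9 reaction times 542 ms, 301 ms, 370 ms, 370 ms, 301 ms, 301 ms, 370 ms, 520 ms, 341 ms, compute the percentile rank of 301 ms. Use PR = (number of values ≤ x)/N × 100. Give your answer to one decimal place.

33.3

N = 9.
Strictly below 301: 0. Equal to 301: 3.
PR = 3/9 × 100 = 33.3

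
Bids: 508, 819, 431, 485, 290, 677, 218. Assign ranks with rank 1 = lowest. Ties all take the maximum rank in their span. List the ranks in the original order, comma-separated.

Sorted (ascending): 218, 290, 431, 485, 508, 677, 819
No ties — each value takes its position as its rank.

5, 7, 3, 4, 2, 6, 1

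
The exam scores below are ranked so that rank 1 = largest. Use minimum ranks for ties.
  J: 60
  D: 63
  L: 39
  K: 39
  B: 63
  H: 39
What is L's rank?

Sorted (descending): 63, 63, 60, 39, 39, 39
The 2 values of 63 occupy positions 1–2 → each gets rank 1.
The 3 values of 39 occupy positions 4–6 → each gets rank 4.
L has value 39 → rank 4.

4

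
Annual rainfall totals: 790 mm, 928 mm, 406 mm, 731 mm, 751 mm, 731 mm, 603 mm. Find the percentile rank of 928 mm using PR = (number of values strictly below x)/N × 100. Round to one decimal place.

N = 7.
Strictly below 928: 6. Equal to 928: 1.
PR = 6/7 × 100 = 85.7

85.7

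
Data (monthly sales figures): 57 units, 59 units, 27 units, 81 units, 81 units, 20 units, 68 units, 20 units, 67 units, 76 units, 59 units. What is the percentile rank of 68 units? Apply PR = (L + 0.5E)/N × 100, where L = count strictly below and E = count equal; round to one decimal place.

68.2

N = 11.
Strictly below 68: 7. Equal to 68: 1.
PR = (7 + 0.5·1)/11 × 100 = 68.2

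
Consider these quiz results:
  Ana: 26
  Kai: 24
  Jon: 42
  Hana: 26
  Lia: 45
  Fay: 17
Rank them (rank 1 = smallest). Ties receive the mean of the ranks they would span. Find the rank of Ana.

Sorted (ascending): 17, 24, 26, 26, 42, 45
The 2 values of 26 occupy positions 3–4 → average rank (3+4)/2 = 3.5.
Ana has value 26 → rank 3.5.

3.5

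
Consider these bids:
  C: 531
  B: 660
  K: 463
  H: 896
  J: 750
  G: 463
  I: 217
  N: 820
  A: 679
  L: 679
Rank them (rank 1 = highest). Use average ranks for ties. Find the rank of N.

Sorted (descending): 896, 820, 750, 679, 679, 660, 531, 463, 463, 217
The 2 values of 679 occupy positions 4–5 → average rank (4+5)/2 = 4.5.
The 2 values of 463 occupy positions 8–9 → average rank (8+9)/2 = 8.5.
N has value 820 → rank 2.

2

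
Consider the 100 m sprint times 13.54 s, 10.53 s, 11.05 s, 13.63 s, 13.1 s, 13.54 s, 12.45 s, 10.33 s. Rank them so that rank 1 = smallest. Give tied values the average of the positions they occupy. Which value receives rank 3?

Sorted (ascending): 10.33, 10.53, 11.05, 12.45, 13.1, 13.54, 13.54, 13.63
The 2 values of 13.54 occupy positions 6–7 → average rank (6+7)/2 = 6.5.
Rank 3 → value 11.05.

11.05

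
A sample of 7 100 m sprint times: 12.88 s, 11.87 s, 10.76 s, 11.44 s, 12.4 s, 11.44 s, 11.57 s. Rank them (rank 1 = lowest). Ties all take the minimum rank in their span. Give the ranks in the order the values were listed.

Sorted (ascending): 10.76, 11.44, 11.44, 11.57, 11.87, 12.4, 12.88
The 2 values of 11.44 occupy positions 2–3 → each gets rank 2.

7, 5, 1, 2, 6, 2, 4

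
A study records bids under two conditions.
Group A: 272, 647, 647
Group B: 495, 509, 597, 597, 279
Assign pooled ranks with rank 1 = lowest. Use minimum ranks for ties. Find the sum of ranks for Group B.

Sorted (ascending): 272, 279, 495, 509, 597, 597, 647, 647
The 2 values of 597 occupy positions 5–6 → each gets rank 5.
The 2 values of 647 occupy positions 7–8 → each gets rank 7.
Group B values → pooled ranks: 495→3, 509→4, 597→5, 597→5, 279→2
Rank sum = 3 + 4 + 5 + 5 + 2 = 19

19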